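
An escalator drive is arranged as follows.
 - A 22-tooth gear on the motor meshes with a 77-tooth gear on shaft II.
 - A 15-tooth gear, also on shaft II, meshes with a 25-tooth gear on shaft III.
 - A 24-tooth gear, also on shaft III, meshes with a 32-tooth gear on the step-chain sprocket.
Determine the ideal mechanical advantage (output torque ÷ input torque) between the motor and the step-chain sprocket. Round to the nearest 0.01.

7.78

Each stage contributes driven/driver: gear mesh 77/22 = 3.5, gear mesh 25/15 = 1.6667, gear mesh 32/24 = 1.3333.
Overall: 3.5 × 1.6667 × 1.3333 = 7.7778.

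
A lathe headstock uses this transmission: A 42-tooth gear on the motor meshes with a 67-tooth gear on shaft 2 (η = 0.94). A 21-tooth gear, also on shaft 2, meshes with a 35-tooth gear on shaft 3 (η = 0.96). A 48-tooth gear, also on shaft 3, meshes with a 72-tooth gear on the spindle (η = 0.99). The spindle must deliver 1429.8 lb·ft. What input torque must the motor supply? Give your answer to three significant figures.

401 lb·ft

Overall ratio R = 1.5952 × 1.6667 × 1.5 = 3.9881; overall efficiency η = 0.94 × 0.96 × 0.99 = 0.8934.
Input torque = output torque / (R × η) = 1429.8 / (3.9881 × 0.8934) = 401.31 lb·ft.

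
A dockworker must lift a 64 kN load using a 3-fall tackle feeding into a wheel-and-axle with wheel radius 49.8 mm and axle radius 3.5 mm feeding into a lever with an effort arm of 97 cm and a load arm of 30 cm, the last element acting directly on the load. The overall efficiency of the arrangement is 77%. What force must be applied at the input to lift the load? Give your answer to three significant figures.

0.602 kN

Block-and-tackle MA = number of supporting rope parts = 3.
Wheel-and-axle MA = R/r = 49.8/3.5 = 14.229.
Lever MA = effort arm / load arm = 97/30 = 3.2333.
Combined ideal MA = 3 × 14.229 × 3.2333 = 138.02.
Actual MA = 138.02 × 0.77 = 106.27.
Effort = load / actual MA = 64 / 106.27 = 0.60222 kN.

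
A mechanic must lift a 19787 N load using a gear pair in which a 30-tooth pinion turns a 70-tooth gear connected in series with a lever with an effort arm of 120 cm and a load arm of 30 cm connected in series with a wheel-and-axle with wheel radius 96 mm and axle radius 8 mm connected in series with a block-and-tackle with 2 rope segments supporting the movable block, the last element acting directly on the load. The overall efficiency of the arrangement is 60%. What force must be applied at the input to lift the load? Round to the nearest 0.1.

147.2 N

Gear pair MA = 70/30 = 2.3333.
Lever MA = effort arm / load arm = 120/30 = 4.
Wheel-and-axle MA = R/r = 96/8 = 12.
Block-and-tackle MA = number of supporting rope parts = 2.
Combined ideal MA = 2.3333 × 4 × 12 × 2 = 224.
Actual MA = 224 × 0.60 = 134.4.
Effort = load / actual MA = 19787 / 134.4 = 147.22 N.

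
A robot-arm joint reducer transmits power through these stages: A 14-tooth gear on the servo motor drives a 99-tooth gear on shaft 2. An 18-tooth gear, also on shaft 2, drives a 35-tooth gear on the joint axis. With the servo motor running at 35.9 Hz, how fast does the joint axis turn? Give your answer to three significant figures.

2.61 Hz

gear mesh 99/14 = 7.0714 → 35.9/7.0714 = 5.0768 Hz
gear mesh 35/18 = 1.9444 → 5.0768/1.9444 = 2.6109 Hz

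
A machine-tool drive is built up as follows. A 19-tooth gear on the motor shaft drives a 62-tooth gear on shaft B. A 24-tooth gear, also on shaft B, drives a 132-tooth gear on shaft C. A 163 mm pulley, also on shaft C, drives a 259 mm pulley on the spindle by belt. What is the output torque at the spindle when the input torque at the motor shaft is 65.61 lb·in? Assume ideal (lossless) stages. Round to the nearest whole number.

1871 lb·in

Gear mesh: ratio = 62/19 = 3.2632; torque at shaft B = 65.61 × 3.2632 = 214.1 lb·in.
Gear mesh: ratio = 132/24 = 5.5; torque at shaft C = 214.1 × 5.5 = 1177.5 lb·in.
Belt: ratio = 259/163 = 1.589; torque at the spindle = 1177.5 × 1.589 = 1871 lb·in.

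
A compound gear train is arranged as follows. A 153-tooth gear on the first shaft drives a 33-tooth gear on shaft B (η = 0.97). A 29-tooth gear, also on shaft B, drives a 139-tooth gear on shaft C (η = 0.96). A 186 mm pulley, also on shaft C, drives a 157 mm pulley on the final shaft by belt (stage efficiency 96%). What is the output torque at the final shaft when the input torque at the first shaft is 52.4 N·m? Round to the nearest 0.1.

After the gear mesh (33/153): 52.4 × 0.21569 × 0.97 = 10.963 N·m
After the gear mesh (139/29): 10.963 × 4.7931 × 0.96 = 50.444 N·m
After the belt (157/186): 50.444 × 0.84409 × 0.96 = 40.876 N·m

40.9 N·m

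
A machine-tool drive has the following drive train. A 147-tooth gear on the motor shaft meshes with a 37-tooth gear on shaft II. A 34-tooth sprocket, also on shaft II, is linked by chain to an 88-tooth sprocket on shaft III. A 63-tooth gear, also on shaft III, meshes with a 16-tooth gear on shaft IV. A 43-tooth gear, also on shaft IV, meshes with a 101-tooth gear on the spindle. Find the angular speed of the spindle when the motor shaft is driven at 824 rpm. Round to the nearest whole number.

2120 rpm

gear mesh 37/147 = 0.2517 → 824/0.2517 = 3273.7 rpm
chain 88/34 = 2.5882 → 3273.7/2.5882 = 1264.9 rpm
gear mesh 16/63 = 0.25397 → 1264.9/0.25397 = 4980.3 rpm
gear mesh 101/43 = 2.3488 → 4980.3/2.3488 = 2120.3 rpm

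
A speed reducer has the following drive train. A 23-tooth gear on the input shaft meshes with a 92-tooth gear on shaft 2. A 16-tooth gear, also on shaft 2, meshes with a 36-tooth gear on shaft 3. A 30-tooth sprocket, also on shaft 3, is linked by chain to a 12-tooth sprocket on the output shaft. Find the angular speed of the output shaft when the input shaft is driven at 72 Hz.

20 Hz

Gear mesh: ratio = 92/23 = 4, so shaft 2 turns at 72 / 4 = 18 Hz.
Gear mesh: ratio = 36/16 = 2.25, so shaft 3 turns at 18 / 2.25 = 8 Hz.
Chain: ratio = 12/30 = 0.4, so the output shaft turns at 8 / 0.4 = 20 Hz.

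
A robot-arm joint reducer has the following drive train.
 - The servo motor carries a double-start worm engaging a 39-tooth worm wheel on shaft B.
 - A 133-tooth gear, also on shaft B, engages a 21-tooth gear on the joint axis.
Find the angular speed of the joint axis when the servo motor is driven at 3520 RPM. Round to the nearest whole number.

the servo motor → shaft B (worm, 39/2): 3520 ÷ 19.5 = 180.51 RPM
shaft B → the joint axis (gear mesh, 21/133): 180.51 ÷ 0.15789 = 1143.2 RPM

1143 RPM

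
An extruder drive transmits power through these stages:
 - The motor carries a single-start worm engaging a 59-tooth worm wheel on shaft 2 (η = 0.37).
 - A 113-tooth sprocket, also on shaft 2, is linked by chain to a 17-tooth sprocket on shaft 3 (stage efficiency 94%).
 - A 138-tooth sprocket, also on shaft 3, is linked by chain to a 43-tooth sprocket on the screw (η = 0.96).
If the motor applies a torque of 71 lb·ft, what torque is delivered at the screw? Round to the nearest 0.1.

worm 59/1 = 59 → τ = 71·59·0.37 = 1549.9 lb·ft
chain 17/113 = 0.15044 → τ = 1549.9·0.15044·0.94 = 219.18 lb·ft
chain 43/138 = 0.31159 → τ = 219.18·0.31159·0.96 = 65.565 lb·ft

65.6 lb·ft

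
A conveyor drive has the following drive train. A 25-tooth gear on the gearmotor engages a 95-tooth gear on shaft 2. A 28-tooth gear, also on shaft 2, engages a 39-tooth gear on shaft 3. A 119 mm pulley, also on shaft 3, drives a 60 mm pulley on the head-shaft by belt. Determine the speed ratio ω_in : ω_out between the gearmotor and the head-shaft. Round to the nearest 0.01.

2.67

Each stage contributes driven/driver: gear mesh 95/25 = 3.8, gear mesh 39/28 = 1.3929, belt 60/119 = 0.5042.
Overall: 3.8 × 1.3929 × 0.5042 = 2.6687.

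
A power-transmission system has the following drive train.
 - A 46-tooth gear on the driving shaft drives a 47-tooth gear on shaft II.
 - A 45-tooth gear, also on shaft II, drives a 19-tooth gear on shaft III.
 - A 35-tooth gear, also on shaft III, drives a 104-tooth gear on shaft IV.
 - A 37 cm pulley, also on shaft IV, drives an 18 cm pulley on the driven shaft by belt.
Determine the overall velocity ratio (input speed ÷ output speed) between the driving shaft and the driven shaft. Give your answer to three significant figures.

Each stage contributes driven/driver: gear mesh 47/46 = 1.0217, gear mesh 19/45 = 0.42222, gear mesh 104/35 = 2.9714, belt 18/37 = 0.48649.
Overall: 1.0217 × 0.42222 × 2.9714 × 0.48649 = 0.62362.

0.624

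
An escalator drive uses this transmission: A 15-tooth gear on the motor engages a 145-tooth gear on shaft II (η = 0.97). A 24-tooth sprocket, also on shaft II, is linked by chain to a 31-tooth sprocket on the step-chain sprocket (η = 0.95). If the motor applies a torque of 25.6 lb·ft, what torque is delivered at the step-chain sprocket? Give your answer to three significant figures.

295 lb·ft

gear mesh 145/15 = 9.6667 → τ = 25.6·9.6667·0.97 = 240.04 lb·ft
chain 31/24 = 1.2917 → τ = 240.04·1.2917·0.95 = 294.55 lb·ft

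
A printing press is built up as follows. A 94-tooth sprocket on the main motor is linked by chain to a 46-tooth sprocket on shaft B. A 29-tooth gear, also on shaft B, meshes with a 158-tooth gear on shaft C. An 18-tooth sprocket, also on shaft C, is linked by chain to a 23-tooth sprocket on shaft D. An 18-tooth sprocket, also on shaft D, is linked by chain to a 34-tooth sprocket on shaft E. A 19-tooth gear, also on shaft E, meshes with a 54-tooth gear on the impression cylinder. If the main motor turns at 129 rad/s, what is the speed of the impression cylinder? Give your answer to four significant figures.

Chain: ratio = 46/94 = 0.48936, so shaft B turns at 129 / 0.48936 = 263.61 rad/s.
Gear mesh: ratio = 158/29 = 5.4483, so shaft C turns at 263.61 / 5.4483 = 48.384 rad/s.
Chain: ratio = 23/18 = 1.2778, so shaft D turns at 48.384 / 1.2778 = 37.866 rad/s.
Chain: ratio = 34/18 = 1.8889, so shaft E turns at 37.866 / 1.8889 = 20.047 rad/s.
Gear mesh: ratio = 54/19 = 2.8421, so the impression cylinder turns at 20.047 / 2.8421 = 7.0534 rad/s.

7.053 rad/s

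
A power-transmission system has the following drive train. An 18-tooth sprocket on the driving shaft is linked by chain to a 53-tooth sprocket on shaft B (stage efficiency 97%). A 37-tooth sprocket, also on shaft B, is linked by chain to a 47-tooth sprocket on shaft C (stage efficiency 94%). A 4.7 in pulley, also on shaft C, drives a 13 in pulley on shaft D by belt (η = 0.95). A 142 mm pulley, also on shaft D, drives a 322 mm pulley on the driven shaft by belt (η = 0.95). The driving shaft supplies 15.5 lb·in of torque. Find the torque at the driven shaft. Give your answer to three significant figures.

After the chain (53/18): 15.5 × 2.9444 × 0.97 = 44.27 lb·in
After the chain (47/37): 44.27 × 1.2703 × 0.94 = 52.86 lb·in
After the belt (13/4.7): 52.86 × 2.766 × 0.95 = 138.9 lb·in
After the belt (322/142): 138.9 × 2.2676 × 0.95 = 299.22 lb·in

299 lb·in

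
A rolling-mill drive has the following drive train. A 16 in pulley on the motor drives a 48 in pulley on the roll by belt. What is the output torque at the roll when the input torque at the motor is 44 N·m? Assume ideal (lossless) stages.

132 N·m

belt 48/16 = 3 → τ = 44·3 = 132 N·m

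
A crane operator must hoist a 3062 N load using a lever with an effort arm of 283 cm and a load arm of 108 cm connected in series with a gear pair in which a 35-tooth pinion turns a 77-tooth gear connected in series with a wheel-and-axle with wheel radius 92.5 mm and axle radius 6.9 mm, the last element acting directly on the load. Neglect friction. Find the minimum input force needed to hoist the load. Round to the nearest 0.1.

Lever MA = effort arm / load arm = 283/108 = 2.6204.
Gear pair MA = 77/35 = 2.2.
Wheel-and-axle MA = R/r = 92.5/6.9 = 13.406.
Combined ideal MA = 2.6204 × 2.2 × 13.406 = 77.282.
Effort = load / MA = 3062 / 77.282 = 39.621 N.

39.6 N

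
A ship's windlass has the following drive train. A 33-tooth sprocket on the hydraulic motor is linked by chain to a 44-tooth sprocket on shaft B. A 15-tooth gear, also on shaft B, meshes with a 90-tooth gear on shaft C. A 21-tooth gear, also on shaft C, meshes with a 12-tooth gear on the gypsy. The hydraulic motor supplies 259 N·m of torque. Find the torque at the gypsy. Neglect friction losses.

1184 N·m

chain 44/33 = 1.3333 → τ = 259·1.3333 = 345.33 N·m
gear mesh 90/15 = 6 → τ = 345.33·6 = 2072 N·m
gear mesh 12/21 = 0.57143 → τ = 2072·0.57143 = 1184 N·m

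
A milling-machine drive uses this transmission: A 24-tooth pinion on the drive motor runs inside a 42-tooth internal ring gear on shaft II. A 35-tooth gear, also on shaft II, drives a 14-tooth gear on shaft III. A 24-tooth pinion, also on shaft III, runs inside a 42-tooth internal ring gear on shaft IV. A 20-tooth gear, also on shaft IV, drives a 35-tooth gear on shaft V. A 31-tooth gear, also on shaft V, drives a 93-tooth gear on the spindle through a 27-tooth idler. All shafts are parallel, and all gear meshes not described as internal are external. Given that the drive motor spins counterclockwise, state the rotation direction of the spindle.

counterclockwise

the drive motor → shaft II: internal mesh, same direction → CCW.
shaft II → shaft III: external mesh, 1 reversal → CW.
shaft III → shaft IV: internal mesh, same direction → CW.
shaft IV → shaft V: external mesh, 1 reversal → CCW.
shaft V → the spindle: driver → idler → driven is 2 external meshes, 2 reversals → CCW.
4 reversals in total — an even number — so the spindle turns the same way as the drive motor.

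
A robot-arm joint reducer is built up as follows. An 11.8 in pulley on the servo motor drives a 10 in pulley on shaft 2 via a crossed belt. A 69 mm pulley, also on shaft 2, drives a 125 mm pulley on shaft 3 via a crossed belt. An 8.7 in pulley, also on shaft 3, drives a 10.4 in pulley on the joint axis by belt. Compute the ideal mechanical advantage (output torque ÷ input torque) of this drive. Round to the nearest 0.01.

1.84

Each stage contributes driven/driver: belt 10/11.8 = 0.84746, belt 125/69 = 1.8116, belt 10.4/8.7 = 1.1954.
Overall: 0.84746 × 1.8116 × 1.1954 = 1.8352.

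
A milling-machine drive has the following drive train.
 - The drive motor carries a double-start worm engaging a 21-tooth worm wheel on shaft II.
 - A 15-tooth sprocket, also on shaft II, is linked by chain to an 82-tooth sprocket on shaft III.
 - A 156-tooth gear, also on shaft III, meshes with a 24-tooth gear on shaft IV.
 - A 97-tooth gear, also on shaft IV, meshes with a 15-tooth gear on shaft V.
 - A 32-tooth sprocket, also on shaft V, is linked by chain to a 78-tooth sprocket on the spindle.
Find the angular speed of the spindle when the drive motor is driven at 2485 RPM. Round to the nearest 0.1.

Worm: ratio = 21/2 = 10.5, so shaft II turns at 2485 / 10.5 = 236.67 RPM.
Chain: ratio = 82/15 = 5.4667, so shaft III turns at 236.67 / 5.4667 = 43.293 RPM.
Gear mesh: ratio = 24/156 = 0.15385, so shaft IV turns at 43.293 / 0.15385 = 281.4 RPM.
Gear mesh: ratio = 15/97 = 0.15464, so shaft V turns at 281.4 / 0.15464 = 1819.7 RPM.
Chain: ratio = 78/32 = 2.4375, so the spindle turns at 1819.7 / 2.4375 = 746.56 RPM.

746.6 RPM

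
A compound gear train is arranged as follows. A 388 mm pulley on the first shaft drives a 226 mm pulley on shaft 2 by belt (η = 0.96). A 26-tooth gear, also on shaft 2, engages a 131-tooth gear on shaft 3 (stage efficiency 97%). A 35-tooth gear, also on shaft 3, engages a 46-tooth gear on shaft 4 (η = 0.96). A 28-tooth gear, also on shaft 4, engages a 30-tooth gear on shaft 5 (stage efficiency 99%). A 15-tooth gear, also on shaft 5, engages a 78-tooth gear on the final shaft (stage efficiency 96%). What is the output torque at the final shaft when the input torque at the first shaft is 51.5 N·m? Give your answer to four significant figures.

940.3 N·m

Belt: ratio = 226/388 = 0.58247; torque at shaft 2 = 51.5 × 0.58247 × 0.96 = 28.798 N·m.
Gear mesh: ratio = 131/26 = 5.0385; torque at shaft 3 = 28.798 × 5.0385 × 0.97 = 140.74 N·m.
Gear mesh: ratio = 46/35 = 1.3143; torque at shaft 4 = 140.74 × 1.3143 × 0.96 = 177.58 N·m.
Gear mesh: ratio = 30/28 = 1.0714; torque at shaft 5 = 177.58 × 1.0714 × 0.99 = 188.36 N·m.
Gear mesh: ratio = 78/15 = 5.2; torque at the final shaft = 188.36 × 5.2 × 0.96 = 940.28 N·m.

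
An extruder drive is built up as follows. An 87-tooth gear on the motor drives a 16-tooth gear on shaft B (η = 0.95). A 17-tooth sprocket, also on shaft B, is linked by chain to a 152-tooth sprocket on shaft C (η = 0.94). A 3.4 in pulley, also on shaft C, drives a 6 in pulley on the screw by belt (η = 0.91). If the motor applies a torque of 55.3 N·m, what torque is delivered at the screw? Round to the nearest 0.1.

130.4 N·m

Gear mesh: ratio = 16/87 = 0.18391; torque at shaft B = 55.3 × 0.18391 × 0.95 = 9.6616 N·m.
Chain: ratio = 152/17 = 8.9412; torque at shaft C = 9.6616 × 8.9412 × 0.94 = 81.203 N·m.
Belt: ratio = 6/3.4 = 1.7647; torque at the screw = 81.203 × 1.7647 × 0.91 = 130.4 N·m.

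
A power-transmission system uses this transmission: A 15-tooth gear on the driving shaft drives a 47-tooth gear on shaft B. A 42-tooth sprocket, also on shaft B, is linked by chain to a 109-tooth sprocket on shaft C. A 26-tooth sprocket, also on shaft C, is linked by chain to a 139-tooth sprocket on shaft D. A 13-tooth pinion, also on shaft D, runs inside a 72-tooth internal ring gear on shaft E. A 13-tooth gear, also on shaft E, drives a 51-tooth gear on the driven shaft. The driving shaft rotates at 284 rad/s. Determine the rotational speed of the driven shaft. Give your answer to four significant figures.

Gear mesh: ratio = 47/15 = 3.1333, so shaft B turns at 284 / 3.1333 = 90.638 rad/s.
Chain: ratio = 109/42 = 2.5952, so shaft C turns at 90.638 / 2.5952 = 34.925 rad/s.
Chain: ratio = 139/26 = 5.3462, so shaft D turns at 34.925 / 5.3462 = 6.5327 rad/s.
Internal gear: ratio = 72/13 = 5.5385, so shaft E turns at 6.5327 / 5.5385 = 1.1795 rad/s.
Gear mesh: ratio = 51/13 = 3.9231, so the driven shaft turns at 1.1795 / 3.9231 = 0.30066 rad/s.

0.3007 rad/s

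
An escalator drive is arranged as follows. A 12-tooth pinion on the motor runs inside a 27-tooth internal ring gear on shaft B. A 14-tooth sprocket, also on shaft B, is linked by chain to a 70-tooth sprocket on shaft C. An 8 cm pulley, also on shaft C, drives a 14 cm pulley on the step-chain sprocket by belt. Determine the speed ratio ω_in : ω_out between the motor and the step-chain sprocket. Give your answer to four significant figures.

19.69

Each stage contributes driven/driver: internal gear 27/12 = 2.25, chain 70/14 = 5, belt 14/8 = 1.75.
Overall: 2.25 × 5 × 1.75 = 19.688.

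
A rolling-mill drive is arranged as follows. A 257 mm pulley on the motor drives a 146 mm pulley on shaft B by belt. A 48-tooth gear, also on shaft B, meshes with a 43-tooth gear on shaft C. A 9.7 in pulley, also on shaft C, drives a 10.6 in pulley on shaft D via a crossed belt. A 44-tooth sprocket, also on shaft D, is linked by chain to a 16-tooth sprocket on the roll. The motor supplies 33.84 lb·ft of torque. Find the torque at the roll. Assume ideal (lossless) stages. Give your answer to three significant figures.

6.84 lb·ft

After the belt (146/257): 33.84 × 0.56809 = 19.224 lb·ft
After the gear mesh (43/48): 19.224 × 0.89583 = 17.222 lb·ft
After the belt (10.6/9.7): 17.222 × 1.0928 = 18.82 lb·ft
After the chain (16/44): 18.82 × 0.36364 = 6.8435 lb·ft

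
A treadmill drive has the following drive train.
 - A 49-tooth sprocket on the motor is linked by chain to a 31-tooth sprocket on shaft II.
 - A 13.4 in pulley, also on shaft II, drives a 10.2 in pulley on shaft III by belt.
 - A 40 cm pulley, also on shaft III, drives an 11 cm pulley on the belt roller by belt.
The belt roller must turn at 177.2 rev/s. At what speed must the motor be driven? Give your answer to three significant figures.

23.5 rev/s

Overall ratio R = 0.63265 × 0.76119 × 0.275 = 0.13243.
Required input speed = output speed × R = 177.2 × 0.13243 = 23.467 rev/s.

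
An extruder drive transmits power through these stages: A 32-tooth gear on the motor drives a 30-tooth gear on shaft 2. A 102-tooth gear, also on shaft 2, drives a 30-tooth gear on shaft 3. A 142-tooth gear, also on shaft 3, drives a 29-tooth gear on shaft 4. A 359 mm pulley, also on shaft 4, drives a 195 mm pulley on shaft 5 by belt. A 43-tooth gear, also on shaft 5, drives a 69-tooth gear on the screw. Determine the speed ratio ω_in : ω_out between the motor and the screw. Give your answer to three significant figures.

0.0491

Each stage contributes driven/driver: gear mesh 30/32 = 0.9375, gear mesh 30/102 = 0.29412, gear mesh 29/142 = 0.20423, belt 195/359 = 0.54318, gear mesh 69/43 = 1.6047.
Overall: 0.9375 × 0.29412 × 0.20423 × 0.54318 × 1.6047 = 0.049082.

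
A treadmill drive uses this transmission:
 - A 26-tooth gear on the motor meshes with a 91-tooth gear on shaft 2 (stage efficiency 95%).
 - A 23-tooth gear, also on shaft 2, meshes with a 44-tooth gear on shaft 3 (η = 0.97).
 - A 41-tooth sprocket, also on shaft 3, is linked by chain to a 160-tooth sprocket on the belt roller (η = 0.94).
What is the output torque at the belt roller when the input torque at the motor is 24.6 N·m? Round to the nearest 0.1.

556.8 N·m

gear mesh 91/26 = 3.5 → τ = 24.6·3.5·0.95 = 81.795 N·m
gear mesh 44/23 = 1.913 → τ = 81.795·1.913·0.97 = 151.78 N·m
chain 160/41 = 3.9024 → τ = 151.78·3.9024·0.94 = 556.78 N·m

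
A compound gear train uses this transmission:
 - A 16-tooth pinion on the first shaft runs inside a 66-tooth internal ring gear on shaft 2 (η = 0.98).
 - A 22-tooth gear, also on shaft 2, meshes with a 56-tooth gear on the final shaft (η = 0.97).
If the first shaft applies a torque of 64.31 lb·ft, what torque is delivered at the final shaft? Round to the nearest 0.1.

641.9 lb·ft

After the internal gear (66/16): 64.31 × 4.125 × 0.98 = 259.97 lb·ft
After the gear mesh (56/22): 259.97 × 2.5455 × 0.97 = 641.9 lb·ft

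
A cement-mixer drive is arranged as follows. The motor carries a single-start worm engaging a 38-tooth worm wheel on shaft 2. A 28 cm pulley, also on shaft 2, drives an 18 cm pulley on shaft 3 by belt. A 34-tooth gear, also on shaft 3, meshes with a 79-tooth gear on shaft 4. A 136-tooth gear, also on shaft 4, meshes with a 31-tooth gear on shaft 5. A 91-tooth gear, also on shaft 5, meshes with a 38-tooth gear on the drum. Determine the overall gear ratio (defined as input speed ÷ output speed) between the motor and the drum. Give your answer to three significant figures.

Each stage contributes driven/driver: worm 38/1 = 38, belt 18/28 = 0.64286, gear mesh 79/34 = 2.3235, gear mesh 31/136 = 0.22794, gear mesh 38/91 = 0.41758.
Overall: 38 × 0.64286 × 2.3235 × 0.22794 × 0.41758 = 5.4027.

5.40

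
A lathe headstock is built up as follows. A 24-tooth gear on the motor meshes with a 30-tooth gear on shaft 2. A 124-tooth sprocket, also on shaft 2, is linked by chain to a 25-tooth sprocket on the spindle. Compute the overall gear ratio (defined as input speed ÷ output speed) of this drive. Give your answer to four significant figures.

0.2520

Each stage contributes driven/driver: gear mesh 30/24 = 1.25, chain 25/124 = 0.20161.
Overall: 1.25 × 0.20161 = 0.25202.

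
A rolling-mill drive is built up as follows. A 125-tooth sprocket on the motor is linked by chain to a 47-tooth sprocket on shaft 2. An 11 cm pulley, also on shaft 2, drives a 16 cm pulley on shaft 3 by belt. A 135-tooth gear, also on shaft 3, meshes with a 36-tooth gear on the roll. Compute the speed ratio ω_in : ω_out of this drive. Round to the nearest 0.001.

Each stage contributes driven/driver: chain 47/125 = 0.376, belt 16/11 = 1.4545, gear mesh 36/135 = 0.26667.
Overall: 0.376 × 1.4545 × 0.26667 = 0.14584.

0.146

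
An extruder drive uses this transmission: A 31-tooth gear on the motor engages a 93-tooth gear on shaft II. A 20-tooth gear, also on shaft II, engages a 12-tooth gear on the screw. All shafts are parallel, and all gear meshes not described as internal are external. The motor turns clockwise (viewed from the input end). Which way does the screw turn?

clockwise

the motor → shaft II: external mesh, 1 reversal → CCW.
shaft II → the screw: external mesh, 1 reversal → CW.
2 reversals in total — an even number — so the screw turns the same way as the motor.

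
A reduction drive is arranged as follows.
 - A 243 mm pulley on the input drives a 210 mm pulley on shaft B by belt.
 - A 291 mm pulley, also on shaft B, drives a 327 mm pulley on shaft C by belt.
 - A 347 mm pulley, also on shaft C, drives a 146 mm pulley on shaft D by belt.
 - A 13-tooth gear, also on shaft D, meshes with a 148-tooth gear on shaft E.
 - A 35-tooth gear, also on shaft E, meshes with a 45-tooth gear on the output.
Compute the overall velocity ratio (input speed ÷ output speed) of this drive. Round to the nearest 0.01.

Each stage contributes driven/driver: belt 210/243 = 0.8642, belt 327/291 = 1.1237, belt 146/347 = 0.42075, gear mesh 148/13 = 11.385, gear mesh 45/35 = 1.2857.
Overall: 0.8642 × 1.1237 × 0.42075 × 11.385 × 1.2857 = 5.9807.

5.98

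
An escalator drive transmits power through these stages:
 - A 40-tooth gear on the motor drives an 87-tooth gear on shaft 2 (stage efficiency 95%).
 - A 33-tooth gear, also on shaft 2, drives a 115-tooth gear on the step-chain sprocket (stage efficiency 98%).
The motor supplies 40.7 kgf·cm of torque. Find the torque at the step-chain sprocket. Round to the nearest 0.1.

After the gear mesh (87/40): 40.7 × 2.175 × 0.95 = 84.096 kgf·cm
After the gear mesh (115/33): 84.096 × 3.4848 × 0.98 = 287.2 kgf·cm

287.2 kgf·cm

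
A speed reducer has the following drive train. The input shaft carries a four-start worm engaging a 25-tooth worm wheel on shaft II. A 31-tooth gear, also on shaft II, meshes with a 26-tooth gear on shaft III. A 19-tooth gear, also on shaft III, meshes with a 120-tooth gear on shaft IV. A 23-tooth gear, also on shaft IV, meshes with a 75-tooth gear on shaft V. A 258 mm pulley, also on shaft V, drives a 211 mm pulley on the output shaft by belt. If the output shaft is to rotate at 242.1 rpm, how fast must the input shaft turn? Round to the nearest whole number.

21375 rpm

Overall ratio R = 6.25 × 0.83871 × 6.3158 × 3.2609 × 0.81783 = 88.291.
Required input speed = output speed × R = 242.1 × 88.291 = 21375 rpm.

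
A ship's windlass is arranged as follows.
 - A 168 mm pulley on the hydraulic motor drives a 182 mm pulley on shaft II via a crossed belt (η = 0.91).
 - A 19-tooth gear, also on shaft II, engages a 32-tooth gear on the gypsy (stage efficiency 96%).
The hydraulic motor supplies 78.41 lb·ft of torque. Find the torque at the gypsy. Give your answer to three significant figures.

125 lb·ft

belt 182/168 = 1.0833 → τ = 78.41·1.0833·0.91 = 77.299 lb·ft
gear mesh 32/19 = 1.6842 → τ = 77.299·1.6842·0.96 = 124.98 lb·ft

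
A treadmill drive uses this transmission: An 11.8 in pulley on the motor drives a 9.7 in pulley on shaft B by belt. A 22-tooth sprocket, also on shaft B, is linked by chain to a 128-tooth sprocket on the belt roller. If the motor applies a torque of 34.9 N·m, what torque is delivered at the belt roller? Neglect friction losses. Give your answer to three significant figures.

167 N·m

belt 9.7/11.8 = 0.82203 → τ = 34.9·0.82203 = 28.689 N·m
chain 128/22 = 5.8182 → τ = 28.689·5.8182 = 166.92 N·m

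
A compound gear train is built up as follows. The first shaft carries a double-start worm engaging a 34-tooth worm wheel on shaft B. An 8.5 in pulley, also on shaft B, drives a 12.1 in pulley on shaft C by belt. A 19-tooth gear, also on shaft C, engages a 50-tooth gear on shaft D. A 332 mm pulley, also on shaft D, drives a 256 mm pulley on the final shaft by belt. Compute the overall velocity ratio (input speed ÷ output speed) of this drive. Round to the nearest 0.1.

Each stage contributes driven/driver: worm 34/2 = 17, belt 12.1/8.5 = 1.4235, gear mesh 50/19 = 2.6316, belt 256/332 = 0.77108.
Overall: 17 × 1.4235 × 2.6316 × 0.77108 = 49.106.

49.1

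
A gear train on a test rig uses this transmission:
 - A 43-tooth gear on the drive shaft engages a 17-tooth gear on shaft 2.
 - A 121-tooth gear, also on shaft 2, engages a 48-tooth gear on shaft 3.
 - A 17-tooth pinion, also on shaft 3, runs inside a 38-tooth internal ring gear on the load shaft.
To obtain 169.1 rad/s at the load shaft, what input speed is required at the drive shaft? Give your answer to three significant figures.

59.3 rad/s

Overall ratio R = 0.39535 × 0.39669 × 2.2353 = 0.35057.
Required input speed = output speed × R = 169.1 × 0.35057 = 59.281 rad/s.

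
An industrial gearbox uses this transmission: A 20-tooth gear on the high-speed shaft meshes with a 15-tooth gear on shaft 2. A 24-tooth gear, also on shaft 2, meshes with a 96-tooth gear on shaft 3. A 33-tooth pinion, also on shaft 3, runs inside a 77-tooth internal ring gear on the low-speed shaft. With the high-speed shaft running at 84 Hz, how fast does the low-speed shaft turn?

12 Hz

gear mesh 15/20 = 0.75 → 84/0.75 = 112 Hz
gear mesh 96/24 = 4 → 112/4 = 28 Hz
internal gear 77/33 = 2.3333 → 28/2.3333 = 12 Hz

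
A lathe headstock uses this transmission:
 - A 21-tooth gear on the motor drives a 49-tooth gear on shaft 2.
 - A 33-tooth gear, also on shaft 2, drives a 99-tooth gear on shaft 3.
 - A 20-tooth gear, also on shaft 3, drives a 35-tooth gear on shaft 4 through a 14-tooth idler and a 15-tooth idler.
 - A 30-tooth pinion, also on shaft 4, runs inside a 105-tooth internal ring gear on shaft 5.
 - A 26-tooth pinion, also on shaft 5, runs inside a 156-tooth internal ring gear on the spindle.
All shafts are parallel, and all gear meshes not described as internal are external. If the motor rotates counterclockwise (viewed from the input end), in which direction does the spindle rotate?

clockwise

the motor → shaft 2: external mesh, 1 reversal → CW.
shaft 2 → shaft 3: external mesh, 1 reversal → CCW.
shaft 3 → shaft 4: driver → idler → idler → driven is 3 external meshes, 3 reversals → CW.
shaft 4 → shaft 5: internal mesh, same direction → CW.
shaft 5 → the spindle: internal mesh, same direction → CW.
5 reversals in total — an odd number — so the spindle turns opposite to the motor.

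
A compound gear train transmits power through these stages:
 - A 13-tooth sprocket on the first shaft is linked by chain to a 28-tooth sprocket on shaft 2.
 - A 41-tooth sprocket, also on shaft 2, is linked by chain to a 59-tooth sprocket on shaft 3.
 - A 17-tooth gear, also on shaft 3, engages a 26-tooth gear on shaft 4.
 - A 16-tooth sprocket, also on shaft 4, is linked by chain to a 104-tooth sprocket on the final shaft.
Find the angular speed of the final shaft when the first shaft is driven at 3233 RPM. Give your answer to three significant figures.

105 RPM

the first shaft → shaft 2 (chain, 28/13): 3233 ÷ 2.1538 = 1501 RPM
shaft 2 → shaft 3 (chain, 59/41): 1501 ÷ 1.439 = 1043.1 RPM
shaft 3 → shaft 4 (gear mesh, 26/17): 1043.1 ÷ 1.5294 = 682.02 RPM
shaft 4 → the final shaft (chain, 104/16): 682.02 ÷ 6.5 = 104.93 RPM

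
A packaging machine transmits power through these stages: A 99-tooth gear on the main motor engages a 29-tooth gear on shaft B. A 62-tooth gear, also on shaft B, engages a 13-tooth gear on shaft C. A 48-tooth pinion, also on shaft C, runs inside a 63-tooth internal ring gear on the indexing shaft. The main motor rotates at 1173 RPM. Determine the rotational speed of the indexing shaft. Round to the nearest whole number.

14551 RPM

gear mesh 29/99 = 0.29293 → 1173/0.29293 = 4004.4 RPM
gear mesh 13/62 = 0.20968 → 4004.4/0.20968 = 19098 RPM
internal gear 63/48 = 1.3125 → 19098/1.3125 = 14551 RPM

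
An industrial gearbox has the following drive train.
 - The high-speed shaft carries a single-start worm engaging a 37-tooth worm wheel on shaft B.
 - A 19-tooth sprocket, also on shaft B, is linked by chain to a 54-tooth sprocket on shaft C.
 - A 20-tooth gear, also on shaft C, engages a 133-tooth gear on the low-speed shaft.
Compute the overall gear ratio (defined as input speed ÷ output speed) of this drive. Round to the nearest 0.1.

699.3

Each stage contributes driven/driver: worm 37/1 = 37, chain 54/19 = 2.8421, gear mesh 133/20 = 6.65.
Overall: 37 × 2.8421 × 6.65 = 699.3.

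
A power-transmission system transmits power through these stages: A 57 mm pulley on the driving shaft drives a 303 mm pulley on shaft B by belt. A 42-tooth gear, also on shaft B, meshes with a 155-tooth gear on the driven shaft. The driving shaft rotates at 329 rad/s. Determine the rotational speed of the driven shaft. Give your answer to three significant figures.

belt 303/57 = 5.3158 → 329/5.3158 = 61.891 rad/s
gear mesh 155/42 = 3.6905 → 61.891/3.6905 = 16.77 rad/s

16.8 rad/s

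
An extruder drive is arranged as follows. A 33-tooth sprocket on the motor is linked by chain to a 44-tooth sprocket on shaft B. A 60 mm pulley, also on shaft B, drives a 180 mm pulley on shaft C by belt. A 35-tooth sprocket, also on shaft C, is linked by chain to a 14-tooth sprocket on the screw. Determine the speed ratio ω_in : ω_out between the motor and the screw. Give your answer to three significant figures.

Each stage contributes driven/driver: chain 44/33 = 1.3333, belt 180/60 = 3, chain 14/35 = 0.4.
Overall: 1.3333 × 3 × 0.4 = 1.6.

1.60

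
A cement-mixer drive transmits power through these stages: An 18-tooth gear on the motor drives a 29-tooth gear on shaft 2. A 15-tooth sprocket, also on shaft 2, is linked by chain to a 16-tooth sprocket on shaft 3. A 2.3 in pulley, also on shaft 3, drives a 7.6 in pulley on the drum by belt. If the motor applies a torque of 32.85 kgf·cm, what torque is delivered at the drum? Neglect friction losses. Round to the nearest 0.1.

186.5 kgf·cm

After the gear mesh (29/18): 32.85 × 1.6111 = 52.925 kgf·cm
After the chain (16/15): 52.925 × 1.0667 = 56.453 kgf·cm
After the belt (7.6/2.3): 56.453 × 3.3043 = 186.54 kgf·cm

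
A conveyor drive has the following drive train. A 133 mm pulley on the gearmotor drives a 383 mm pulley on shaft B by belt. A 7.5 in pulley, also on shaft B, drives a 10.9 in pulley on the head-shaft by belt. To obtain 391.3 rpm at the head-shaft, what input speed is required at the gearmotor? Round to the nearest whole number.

1638 rpm

Overall ratio R = 2.8797 × 1.4533 = 4.1852.
Required input speed = output speed × R = 391.3 × 4.1852 = 1637.7 rpm.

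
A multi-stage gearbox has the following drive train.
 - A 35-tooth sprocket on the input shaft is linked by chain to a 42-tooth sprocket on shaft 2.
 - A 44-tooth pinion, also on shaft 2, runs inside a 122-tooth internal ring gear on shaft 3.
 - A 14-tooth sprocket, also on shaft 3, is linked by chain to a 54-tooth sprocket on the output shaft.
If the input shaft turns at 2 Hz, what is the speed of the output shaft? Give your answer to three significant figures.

0.156 Hz

the input shaft → shaft 2 (chain, 42/35): 2 ÷ 1.2 = 1.6667 Hz
shaft 2 → shaft 3 (internal gear, 122/44): 1.6667 ÷ 2.7727 = 0.60109 Hz
shaft 3 → the output shaft (chain, 54/14): 0.60109 ÷ 3.8571 = 0.15584 Hz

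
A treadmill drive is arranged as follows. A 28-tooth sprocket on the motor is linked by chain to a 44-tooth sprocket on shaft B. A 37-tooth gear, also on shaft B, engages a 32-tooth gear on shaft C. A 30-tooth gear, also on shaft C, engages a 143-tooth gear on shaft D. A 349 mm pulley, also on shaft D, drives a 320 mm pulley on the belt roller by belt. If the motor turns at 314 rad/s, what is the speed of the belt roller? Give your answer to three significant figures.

52.9 rad/s

chain 44/28 = 1.5714 → 314/1.5714 = 199.82 rad/s
gear mesh 32/37 = 0.86486 → 199.82/0.86486 = 231.04 rad/s
gear mesh 143/30 = 4.7667 → 231.04/4.7667 = 48.47 rad/s
belt 320/349 = 0.91691 → 48.47/0.91691 = 52.862 rad/s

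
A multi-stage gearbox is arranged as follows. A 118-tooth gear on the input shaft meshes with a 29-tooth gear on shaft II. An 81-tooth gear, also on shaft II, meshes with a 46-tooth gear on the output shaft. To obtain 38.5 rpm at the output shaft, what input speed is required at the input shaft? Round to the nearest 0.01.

5.37 rpm

Overall ratio R = 0.24576 × 0.5679 = 0.13957.
Required input speed = output speed × R = 38.5 × 0.13957 = 5.3734 rpm.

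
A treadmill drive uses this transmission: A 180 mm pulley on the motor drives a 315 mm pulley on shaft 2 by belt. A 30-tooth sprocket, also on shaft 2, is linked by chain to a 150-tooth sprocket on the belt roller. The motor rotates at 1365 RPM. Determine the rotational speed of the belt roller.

156 RPM

belt 315/180 = 1.75 → 1365/1.75 = 780 RPM
chain 150/30 = 5 → 780/5 = 156 RPM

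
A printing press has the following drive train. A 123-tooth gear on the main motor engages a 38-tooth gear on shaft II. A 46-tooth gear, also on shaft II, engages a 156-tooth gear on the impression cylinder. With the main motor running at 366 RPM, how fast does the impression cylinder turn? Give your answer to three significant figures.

the main motor → shaft II (gear mesh, 38/123): 366 ÷ 0.30894 = 1184.7 RPM
shaft II → the impression cylinder (gear mesh, 156/46): 1184.7 ÷ 3.3913 = 349.33 RPM

349 RPM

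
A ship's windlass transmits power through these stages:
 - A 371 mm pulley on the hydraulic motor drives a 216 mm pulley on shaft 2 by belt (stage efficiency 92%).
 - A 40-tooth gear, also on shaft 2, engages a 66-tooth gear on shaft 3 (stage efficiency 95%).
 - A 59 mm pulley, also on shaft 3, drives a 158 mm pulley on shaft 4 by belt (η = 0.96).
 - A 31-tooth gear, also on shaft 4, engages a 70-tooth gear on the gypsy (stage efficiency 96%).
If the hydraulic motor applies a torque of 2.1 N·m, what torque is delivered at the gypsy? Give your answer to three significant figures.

After the belt (216/371): 2.1 × 0.58221 × 0.92 = 1.1248 N·m
After the gear mesh (66/40): 1.1248 × 1.65 × 0.95 = 1.7632 N·m
After the belt (158/59): 1.7632 × 2.678 × 0.96 = 4.5328 N·m
After the gear mesh (70/31): 4.5328 × 2.2581 × 0.96 = 9.826 N·m

9.83 N·m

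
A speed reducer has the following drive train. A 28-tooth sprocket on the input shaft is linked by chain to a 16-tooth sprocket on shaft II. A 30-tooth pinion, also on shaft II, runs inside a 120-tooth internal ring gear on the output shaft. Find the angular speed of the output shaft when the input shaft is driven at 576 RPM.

252 RPM

Chain: ratio = 16/28 = 0.57143, so shaft II turns at 576 / 0.57143 = 1008 RPM.
Internal gear: ratio = 120/30 = 4, so the output shaft turns at 1008 / 4 = 252 RPM.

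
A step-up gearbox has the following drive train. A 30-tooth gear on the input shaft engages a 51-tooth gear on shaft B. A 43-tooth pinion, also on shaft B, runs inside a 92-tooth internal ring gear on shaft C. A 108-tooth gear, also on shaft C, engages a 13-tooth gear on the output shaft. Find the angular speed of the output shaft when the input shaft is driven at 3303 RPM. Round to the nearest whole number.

gear mesh 51/30 = 1.7 → 3303/1.7 = 1942.9 RPM
internal gear 92/43 = 2.1395 → 1942.9/2.1395 = 908.11 RPM
gear mesh 13/108 = 0.12037 → 908.11/0.12037 = 7544.3 RPM

7544 RPM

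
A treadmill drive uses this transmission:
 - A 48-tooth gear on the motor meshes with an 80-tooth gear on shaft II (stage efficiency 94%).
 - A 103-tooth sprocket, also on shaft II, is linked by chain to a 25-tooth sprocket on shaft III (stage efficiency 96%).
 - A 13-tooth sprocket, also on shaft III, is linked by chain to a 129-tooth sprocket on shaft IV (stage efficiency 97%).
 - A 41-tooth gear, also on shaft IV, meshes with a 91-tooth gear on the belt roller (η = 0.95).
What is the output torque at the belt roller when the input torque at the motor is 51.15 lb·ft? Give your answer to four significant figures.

gear mesh 80/48 = 1.6667 → τ = 51.15·1.6667·0.94 = 80.135 lb·ft
chain 25/103 = 0.24272 → τ = 80.135·0.24272·0.96 = 18.672 lb·ft
chain 129/13 = 9.9231 → τ = 18.672·9.9231·0.97 = 179.73 lb·ft
gear mesh 91/41 = 2.2195 → τ = 179.73·2.2195·0.95 = 378.96 lb·ft

379.0 lb·ft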